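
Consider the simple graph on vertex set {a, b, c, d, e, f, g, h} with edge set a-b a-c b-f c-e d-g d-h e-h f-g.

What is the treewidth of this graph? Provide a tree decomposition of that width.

Every bag has size at most 3, so the width is 3 − 1 = 2 and tw(G) ≤ 2. The edges f–g–d–h–e–c–a–b–f form a cycle, so G is not a tree and its treewidth is at least 2. Hence tw(G) = 2 exactly.

Treewidth 2.
One optimal decomposition is:
Bags: B1 = {d, f, g}  B2 = {d, f, h}  B3 = {e, f, h}  B4 = {c, e, f}  B5 = {a, c, f}  B6 = {a, b, f}
Tree: B1–B2, B2–B3, B3–B4, B4–B5, B5–B6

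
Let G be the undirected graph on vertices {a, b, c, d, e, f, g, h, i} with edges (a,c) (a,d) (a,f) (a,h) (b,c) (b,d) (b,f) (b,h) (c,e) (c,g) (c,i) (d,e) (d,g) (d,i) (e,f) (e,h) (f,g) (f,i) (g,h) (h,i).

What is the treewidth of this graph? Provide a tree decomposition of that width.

Each bag holds 5 vertices, so the decomposition has width 4, which upper-bounds the treewidth. For the lower bound: the 5 vertex sets {c,e}, {d,g}, {f,i}, {h}, {a} are disjoint, each induces a connected subgraph, and every pair is joined by at least one edge of G. Contracting each set to a single vertex therefore yields K_{5} as a minor, and since treewidth is minor-monotone, tw(G) ≥ tw(K_{5}) = 4. Therefore the treewidth is 4.

Treewidth 4.
One optimal decomposition is:
Bags: B1 = {c, d, e, f, h}  B2 = {c, d, f, g, h}  B3 = {c, d, f, h, i}  B4 = {a, c, d, f, h}  B5 = {b, c, d, f, h}
Tree: B1–B2, B2–B3, B3–B4, B4–B5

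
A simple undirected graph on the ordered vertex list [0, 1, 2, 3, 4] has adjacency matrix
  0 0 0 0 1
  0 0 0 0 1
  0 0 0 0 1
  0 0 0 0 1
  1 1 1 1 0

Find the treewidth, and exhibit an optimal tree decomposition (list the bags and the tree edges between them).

Each bag holds 2 vertices, so the decomposition has width 1, which upper-bounds the treewidth. G has an edge, so its treewidth is at least 1. Hence tw(G) = 1 exactly.

Treewidth 1.
Bags: B1 = {3, 4}  B2 = {0, 4}  B3 = {1, 4}  B4 = {2, 4}
Tree: B1–B2, B2–B3, B1–B4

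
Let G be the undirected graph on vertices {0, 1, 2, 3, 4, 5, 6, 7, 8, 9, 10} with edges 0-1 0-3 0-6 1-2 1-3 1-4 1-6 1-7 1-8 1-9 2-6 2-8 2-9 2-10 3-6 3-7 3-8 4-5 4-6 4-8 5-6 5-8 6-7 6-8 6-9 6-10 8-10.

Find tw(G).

A width-3 tree decomposition is:
Bags: B1 = {1, 3, 6, 8}  B2 = {1, 3, 6, 7}  B3 = {1, 2, 6, 8}  B4 = {0, 1, 3, 6}  B5 = {1, 4, 6, 8}  B6 = {4, 5, 6, 8}  B7 = {2, 6, 8, 10}  B8 = {1, 2, 6, 9}
Tree: B1–B2, B1–B3, B2–B4, B3–B5, B5–B6, B3–B7, B3–B8
Each bag holds 4 vertices, so the decomposition has width 3, which upper-bounds the treewidth. For the lower bound, the 4 vertices {1, 2, 6, 9} are pairwise adjacent, and any tree decomposition puts a clique entirely inside one bag — forcing width ≥ 3. Combining the bounds, tw(G) = 3.

3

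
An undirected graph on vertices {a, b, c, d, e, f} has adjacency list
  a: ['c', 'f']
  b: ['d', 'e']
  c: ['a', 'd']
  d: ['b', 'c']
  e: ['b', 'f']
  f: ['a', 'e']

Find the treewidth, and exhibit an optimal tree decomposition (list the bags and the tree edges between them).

Every bag has size at most 3, so the width is 3 − 1 = 2 and tw(G) ≤ 2. For the lower bound, G contains the cycle c–d–b–e–f–a–c, so G is not a forest; only forests have treewidth ≤ 1, hence tw(G) ≥ 2. Therefore the treewidth is 2.

Treewidth 2.
One optimal decomposition is:
Bags: B1 = {b, c, d}  B2 = {b, c, e}  B3 = {c, e, f}  B4 = {a, c, f}
Tree: B1–B2, B2–B3, B3–B4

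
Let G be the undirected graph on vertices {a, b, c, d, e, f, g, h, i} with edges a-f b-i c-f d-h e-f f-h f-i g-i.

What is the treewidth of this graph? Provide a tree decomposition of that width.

Treewidth 1.
Bags: B1 = {e, f}  B2 = {f, i}  B3 = {c, f}  B4 = {f, h}  B5 = {a, f}  B6 = {g, i}  B7 = {d, h}  B8 = {b, i}
Tree: B1–B2, B2–B3, B3–B4, B2–B5, B2–B6, B4–B7, B6–B8

The largest bag has 2 vertices, giving width 1; this decomposition certifies tw(G) ≤ 1. Any graph with an edge has treewidth ≥ 1, and G has the edge f–e. Hence tw(G) = 1 exactly.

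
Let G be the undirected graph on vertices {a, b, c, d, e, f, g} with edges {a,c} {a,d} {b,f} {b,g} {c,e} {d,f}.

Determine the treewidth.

A width-1 tree decomposition is:
Bags: B1 = {c, e}  B2 = {a, c}  B3 = {a, d}  B4 = {d, f}  B5 = {b, f}  B6 = {b, g}
Tree: B1–B2, B2–B3, B3–B4, B4–B5, B5–B6
Every bag has size at most 2, so the width is 2 − 1 = 1 and tw(G) ≤ 1. Any graph with an edge has treewidth ≥ 1, and G has the edge e–c. Combining the bounds, tw(G) = 1.

1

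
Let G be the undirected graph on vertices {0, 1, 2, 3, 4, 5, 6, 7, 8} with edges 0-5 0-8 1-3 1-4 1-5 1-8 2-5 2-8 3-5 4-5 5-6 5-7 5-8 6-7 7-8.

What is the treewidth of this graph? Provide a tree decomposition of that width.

Every bag has size at most 3, so the width is 3 − 1 = 2 and tw(G) ≤ 2. For the lower bound, the 3 vertices {0, 5, 8} are pairwise adjacent, and any tree decomposition puts a clique entirely inside one bag — forcing width ≥ 2. Therefore the treewidth is 2.

Treewidth 2.
One optimal decomposition is:
Bags: B1 = {1, 5, 8}  B2 = {5, 7, 8}  B3 = {0, 5, 8}  B4 = {1, 4, 5}  B5 = {2, 5, 8}  B6 = {5, 6, 7}  B7 = {1, 3, 5}
Tree: B1–B2, B1–B3, B1–B4, B1–B5, B2–B6, B1–B7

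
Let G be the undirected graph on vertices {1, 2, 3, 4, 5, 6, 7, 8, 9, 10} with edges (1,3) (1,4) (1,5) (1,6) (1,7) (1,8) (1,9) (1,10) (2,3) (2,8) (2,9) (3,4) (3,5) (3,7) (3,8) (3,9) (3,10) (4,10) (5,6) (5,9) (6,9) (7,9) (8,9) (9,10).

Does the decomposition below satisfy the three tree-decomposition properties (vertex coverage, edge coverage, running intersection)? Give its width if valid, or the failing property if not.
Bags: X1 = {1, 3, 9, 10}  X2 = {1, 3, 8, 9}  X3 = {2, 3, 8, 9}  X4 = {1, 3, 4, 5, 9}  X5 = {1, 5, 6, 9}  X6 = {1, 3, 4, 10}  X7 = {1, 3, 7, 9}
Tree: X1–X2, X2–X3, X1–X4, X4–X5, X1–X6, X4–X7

A tree decomposition must satisfy three properties: every vertex lies in some bag; for every edge, both endpoints lie together in some bag; and for every vertex, the bags containing it form a connected subtree. Here bags containing vertex 4 are not connected in the tree, so the decomposition is invalid.

No — bags containing vertex 4 are not connected in the tree.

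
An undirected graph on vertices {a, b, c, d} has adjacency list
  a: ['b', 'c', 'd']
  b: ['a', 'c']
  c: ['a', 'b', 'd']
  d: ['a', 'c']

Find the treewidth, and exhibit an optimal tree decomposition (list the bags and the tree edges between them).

Every bag has size at most 3, so the width is 3 − 1 = 2 and tw(G) ≤ 2. For the lower bound, the 3 vertices {a, c, d} are pairwise adjacent, and any tree decomposition puts a clique entirely inside one bag — forcing width ≥ 2. The upper and lower bounds meet at 2, so that is the treewidth.

Treewidth 2.
Bags: B1 = {a, c, d}  B2 = {a, b, c}
Tree: B1–B2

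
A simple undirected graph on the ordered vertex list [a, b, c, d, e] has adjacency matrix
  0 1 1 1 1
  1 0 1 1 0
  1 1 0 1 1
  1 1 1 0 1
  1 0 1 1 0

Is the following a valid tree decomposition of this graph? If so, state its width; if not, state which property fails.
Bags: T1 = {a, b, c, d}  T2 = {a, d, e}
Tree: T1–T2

A tree decomposition must satisfy three properties: every vertex lies in some bag; for every edge, both endpoints lie together in some bag; and for every vertex, the bags containing it form a connected subtree. Here edge (c,e) lies in no bag, so the decomposition is invalid.

No — edge (c,e) lies in no bag.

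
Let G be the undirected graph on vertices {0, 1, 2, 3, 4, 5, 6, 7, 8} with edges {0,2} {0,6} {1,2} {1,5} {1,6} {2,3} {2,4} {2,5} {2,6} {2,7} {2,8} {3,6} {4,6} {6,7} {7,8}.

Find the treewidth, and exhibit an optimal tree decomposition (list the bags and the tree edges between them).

Treewidth 2.
Bags: B1 = {2, 4, 6}  B2 = {1, 2, 6}  B3 = {2, 6, 7}  B4 = {2, 7, 8}  B5 = {2, 3, 6}  B6 = {0, 2, 6}  B7 = {1, 2, 5}
Tree: B1–B2, B1–B3, B3–B4, B2–B5, B1–B6, B2–B7

Every bag has size at most 3, so the width is 3 − 1 = 2 and tw(G) ≤ 2. Conversely, {2, 7, 8} is a clique of size 3, and the vertices of any clique must share a bag in every tree decomposition; so some bag has ≥ 3 vertices and tw(G) ≥ 2. Hence tw(G) = 2 exactly.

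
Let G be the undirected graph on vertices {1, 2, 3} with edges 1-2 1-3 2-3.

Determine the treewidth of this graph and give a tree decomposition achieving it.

With just one bag of size 3, the width is 3 − 1 = 2, so tw(G) ≤ 2. On the other hand G contains the 3-clique {1, 2, 3}. A clique must lie in a single bag of any decomposition, so no decomposition can have width below 2. Hence tw(G) = 2 exactly.

Treewidth 2.
Bags: B1 = {1, 2, 3}
Tree: (single bag)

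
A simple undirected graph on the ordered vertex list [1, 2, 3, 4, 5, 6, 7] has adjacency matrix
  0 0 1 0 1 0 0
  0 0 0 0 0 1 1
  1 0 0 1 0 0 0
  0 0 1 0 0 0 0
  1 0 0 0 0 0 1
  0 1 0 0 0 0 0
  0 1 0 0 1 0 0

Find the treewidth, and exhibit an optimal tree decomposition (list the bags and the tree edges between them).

Treewidth 1.
Bags: B1 = {3, 4}  B2 = {1, 3}  B3 = {1, 5}  B4 = {5, 7}  B5 = {2, 7}  B6 = {2, 6}
Tree: B1–B2, B2–B3, B3–B4, B4–B5, B5–B6

Each bag holds 2 vertices, so the decomposition has width 1, which upper-bounds the treewidth. Any graph with an edge has treewidth ≥ 1, and G has the edge 4–3. Hence tw(G) = 1 exactly.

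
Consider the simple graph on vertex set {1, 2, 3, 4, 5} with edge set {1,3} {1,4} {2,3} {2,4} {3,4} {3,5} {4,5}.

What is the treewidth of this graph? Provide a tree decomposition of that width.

Every bag has size at most 3, so the width is 3 − 1 = 2 and tw(G) ≤ 2. Conversely, {1, 3, 4} is a clique of size 3, and the vertices of any clique must share a bag in every tree decomposition; so some bag has ≥ 3 vertices and tw(G) ≥ 2. Combining the bounds, tw(G) = 2.

Treewidth 2.
One optimal decomposition is:
Bags: B1 = {2, 3, 4}  B2 = {1, 3, 4}  B3 = {3, 4, 5}
Tree: B1–B2, B2–B3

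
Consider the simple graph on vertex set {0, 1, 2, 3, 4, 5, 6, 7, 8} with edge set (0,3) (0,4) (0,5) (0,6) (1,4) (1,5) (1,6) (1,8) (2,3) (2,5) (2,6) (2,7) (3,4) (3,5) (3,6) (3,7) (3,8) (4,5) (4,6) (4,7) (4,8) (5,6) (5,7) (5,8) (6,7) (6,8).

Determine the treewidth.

A width-4 tree decomposition is:
Bags: B1 = {3, 4, 5, 6, 8}  B2 = {3, 4, 5, 6, 7}  B3 = {0, 3, 4, 5, 6}  B4 = {1, 4, 5, 6, 8}  B5 = {2, 3, 5, 6, 7}
Tree: B1–B2, B2–B3, B1–B4, B2–B5
The largest bag has 5 vertices, giving width 4; this decomposition certifies tw(G) ≤ 4. For the lower bound, the 5 vertices {1, 4, 5, 6, 8} are pairwise adjacent, and any tree decomposition puts a clique entirely inside one bag — forcing width ≥ 4. Hence tw(G) = 4 exactly.

4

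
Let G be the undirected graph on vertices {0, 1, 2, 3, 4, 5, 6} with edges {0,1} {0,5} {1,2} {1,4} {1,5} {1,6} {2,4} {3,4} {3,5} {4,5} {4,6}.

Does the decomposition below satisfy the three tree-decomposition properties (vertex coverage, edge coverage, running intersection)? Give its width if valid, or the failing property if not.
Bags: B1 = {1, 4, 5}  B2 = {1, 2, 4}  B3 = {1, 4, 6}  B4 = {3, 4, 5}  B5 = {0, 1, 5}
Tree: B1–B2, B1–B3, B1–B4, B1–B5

Vertex coverage: the bags together contain {0, 1, 2, 3, 4, 5, 6}, the full vertex set. Edge coverage: each edge of G has both endpoints in at least one bag. Running intersection: for every vertex, the bags containing it form a connected subtree. All three properties hold, so this is a valid tree decomposition of width max|bag| − 1 = 2, and hence tw(G) ≤ 2.

Yes; width 2.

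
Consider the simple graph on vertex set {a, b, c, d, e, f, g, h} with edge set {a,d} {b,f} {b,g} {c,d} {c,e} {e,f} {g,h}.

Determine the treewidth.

1

A width-1 tree decomposition is:
Bags: B1 = {a, d}  B2 = {c, d}  B3 = {c, e}  B4 = {e, f}  B5 = {b, f}  B6 = {b, g}  B7 = {g, h}
Tree: B1–B2, B2–B3, B3–B4, B4–B5, B5–B6, B6–B7
The largest bag has 2 vertices, giving width 1; this decomposition certifies tw(G) ≤ 1. G has an edge, so its treewidth is at least 1. The upper and lower bounds meet at 1, so that is the treewidth.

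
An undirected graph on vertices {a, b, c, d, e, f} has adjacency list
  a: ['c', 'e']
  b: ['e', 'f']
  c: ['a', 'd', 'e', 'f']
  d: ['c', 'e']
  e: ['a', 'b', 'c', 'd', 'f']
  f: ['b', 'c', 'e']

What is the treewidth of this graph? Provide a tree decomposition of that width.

Treewidth 2.
Bags: B1 = {c, e, f}  B2 = {b, e, f}  B3 = {a, c, e}  B4 = {c, d, e}
Tree: B1–B2, B1–B3, B3–B4

Each bag holds 3 vertices, so the decomposition has width 2, which upper-bounds the treewidth. On the other hand G contains the 3-clique {c, d, e}. A clique must lie in a single bag of any decomposition, so no decomposition can have width below 2. Combining the bounds, tw(G) = 2.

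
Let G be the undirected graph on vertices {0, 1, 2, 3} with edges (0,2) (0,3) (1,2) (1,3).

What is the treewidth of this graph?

A width-2 tree decomposition is:
Bags: B1 = {1, 2, 3}  B2 = {0, 2, 3}
Tree: B1–B2
The largest bag has 3 vertices, giving width 2; this decomposition certifies tw(G) ≤ 2. For the lower bound, G contains the cycle 3–1–2–0–3, so G is not a forest; only forests have treewidth ≤ 1, hence tw(G) ≥ 2. The upper and lower bounds meet at 2, so that is the treewidth.

2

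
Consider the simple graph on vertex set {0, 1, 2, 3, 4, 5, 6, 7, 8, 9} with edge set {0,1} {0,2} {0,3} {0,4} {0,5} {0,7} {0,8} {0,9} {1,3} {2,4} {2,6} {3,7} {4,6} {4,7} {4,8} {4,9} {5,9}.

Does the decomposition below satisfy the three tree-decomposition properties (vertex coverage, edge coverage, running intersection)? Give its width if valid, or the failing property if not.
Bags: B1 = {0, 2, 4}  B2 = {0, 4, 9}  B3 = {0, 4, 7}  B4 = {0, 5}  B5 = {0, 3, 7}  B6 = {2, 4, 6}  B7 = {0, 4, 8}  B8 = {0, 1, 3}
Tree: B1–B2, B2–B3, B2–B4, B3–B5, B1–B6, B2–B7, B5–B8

No — edge (9,5) lies in no bag.

A tree decomposition must satisfy three properties: every vertex lies in some bag; for every edge, both endpoints lie together in some bag; and for every vertex, the bags containing it form a connected subtree. Here edge (9,5) lies in no bag, so the decomposition is invalid.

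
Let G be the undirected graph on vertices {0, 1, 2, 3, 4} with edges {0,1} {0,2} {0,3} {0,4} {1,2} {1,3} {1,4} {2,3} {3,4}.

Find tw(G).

3

A width-3 tree decomposition is:
Bags: B1 = {0, 1, 2, 3}  B2 = {0, 1, 3, 4}
Tree: B1–B2
The largest bag has 4 vertices, giving width 3; this decomposition certifies tw(G) ≤ 3. On the other hand G contains the 4-clique {0, 1, 2, 3}. A clique must lie in a single bag of any decomposition, so no decomposition can have width below 3. Combining the bounds, tw(G) = 3.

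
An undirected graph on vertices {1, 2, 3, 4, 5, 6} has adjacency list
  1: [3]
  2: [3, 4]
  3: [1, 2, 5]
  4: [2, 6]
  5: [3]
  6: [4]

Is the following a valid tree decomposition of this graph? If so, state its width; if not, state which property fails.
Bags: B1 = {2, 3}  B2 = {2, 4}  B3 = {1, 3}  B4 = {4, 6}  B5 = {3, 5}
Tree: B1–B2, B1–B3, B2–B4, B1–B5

Every vertex of G appears in some bag (union = {1, 2, 3, 4, 5, 6}); every edge is covered by a bag; and for each vertex v the set of bags containing v is connected in the bag tree. The decomposition is therefore valid. The largest bag has 2 vertices, so the width is 1.

Yes; width 1.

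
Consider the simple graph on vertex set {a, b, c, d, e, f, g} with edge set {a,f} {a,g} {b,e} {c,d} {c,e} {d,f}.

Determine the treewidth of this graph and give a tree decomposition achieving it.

Each bag holds 2 vertices, so the decomposition has width 1, which upper-bounds the treewidth. Any graph with an edge has treewidth ≥ 1, and G has the edge g–a. Therefore the treewidth is 1.

Treewidth 1.
Bags: B1 = {a, g}  B2 = {a, f}  B3 = {d, f}  B4 = {c, d}  B5 = {c, e}  B6 = {b, e}
Tree: B1–B2, B2–B3, B3–B4, B4–B5, B5–B6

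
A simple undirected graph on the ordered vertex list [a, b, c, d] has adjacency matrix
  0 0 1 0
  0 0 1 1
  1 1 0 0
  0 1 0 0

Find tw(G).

1

A width-1 tree decomposition is:
Bags: B1 = {a, c}  B2 = {b, c}  B3 = {b, d}
Tree: B1–B2, B2–B3
Every bag has size at most 2, so the width is 2 − 1 = 1 and tw(G) ≤ 1. Since G has at least one edge (e.g. a–c), it is not an edgeless graph, so tw(G) ≥ 1. Combining the bounds, tw(G) = 1.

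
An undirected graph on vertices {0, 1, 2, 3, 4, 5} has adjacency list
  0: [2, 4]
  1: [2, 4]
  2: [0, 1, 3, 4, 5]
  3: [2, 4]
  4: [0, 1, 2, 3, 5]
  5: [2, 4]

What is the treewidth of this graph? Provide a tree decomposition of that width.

Treewidth 2.
One such decomposition:
Bags: B1 = {0, 2, 4}  B2 = {2, 3, 4}  B3 = {1, 2, 4}  B4 = {2, 4, 5}
Tree: B1–B2, B2–B3, B1–B4

Every bag has size at most 3, so the width is 3 − 1 = 2 and tw(G) ≤ 2. For the lower bound, the 3 vertices {0, 2, 4} are pairwise adjacent, and any tree decomposition puts a clique entirely inside one bag — forcing width ≥ 2. Therefore the treewidth is 2.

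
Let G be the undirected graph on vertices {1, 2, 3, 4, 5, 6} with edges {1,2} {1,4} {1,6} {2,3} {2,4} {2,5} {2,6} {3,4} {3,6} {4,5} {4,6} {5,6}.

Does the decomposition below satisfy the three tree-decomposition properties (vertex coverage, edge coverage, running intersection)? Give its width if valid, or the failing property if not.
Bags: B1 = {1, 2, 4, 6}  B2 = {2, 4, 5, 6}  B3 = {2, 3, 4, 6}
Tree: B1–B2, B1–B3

Yes; width 3.

Every vertex of G appears in some bag (union = {1, 2, 3, 4, 5, 6}); every edge is covered by a bag; and for each vertex v the set of bags containing v is connected in the bag tree. The decomposition is therefore valid. The largest bag has 4 vertices, so the width is 3.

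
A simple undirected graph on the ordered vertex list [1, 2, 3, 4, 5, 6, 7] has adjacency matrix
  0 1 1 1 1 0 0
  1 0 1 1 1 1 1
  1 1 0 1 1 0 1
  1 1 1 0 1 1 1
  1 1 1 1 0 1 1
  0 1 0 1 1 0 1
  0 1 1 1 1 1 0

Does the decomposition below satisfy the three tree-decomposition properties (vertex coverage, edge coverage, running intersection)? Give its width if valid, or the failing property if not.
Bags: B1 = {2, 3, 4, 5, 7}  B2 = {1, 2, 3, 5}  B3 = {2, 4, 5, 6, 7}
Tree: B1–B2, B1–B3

No — edge (4,1) lies in no bag.

A tree decomposition must satisfy three properties: every vertex lies in some bag; for every edge, both endpoints lie together in some bag; and for every vertex, the bags containing it form a connected subtree. Here edge (4,1) lies in no bag, so the decomposition is invalid.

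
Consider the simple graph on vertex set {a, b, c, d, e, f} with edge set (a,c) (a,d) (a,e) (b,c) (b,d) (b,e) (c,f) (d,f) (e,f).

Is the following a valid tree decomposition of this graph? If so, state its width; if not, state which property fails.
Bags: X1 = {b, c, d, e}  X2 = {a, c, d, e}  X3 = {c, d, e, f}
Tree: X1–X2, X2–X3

Checking the three conditions: (i) the bags cover all of {a, b, c, d, e, f}; (ii) for each edge, some bag contains both endpoints; (iii) the bags containing any fixed vertex form a subtree. All hold, so the decomposition is valid with width 4 − 1 = 3.

Yes; width 3.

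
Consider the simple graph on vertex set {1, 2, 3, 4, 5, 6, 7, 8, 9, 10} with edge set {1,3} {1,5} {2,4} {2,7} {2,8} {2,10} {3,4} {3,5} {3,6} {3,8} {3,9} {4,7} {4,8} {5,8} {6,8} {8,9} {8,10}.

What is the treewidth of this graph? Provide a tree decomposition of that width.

Treewidth 2.
One such decomposition:
Bags: B1 = {2, 4, 8}  B2 = {3, 4, 8}  B3 = {2, 8, 10}  B4 = {3, 8, 9}  B5 = {2, 4, 7}  B6 = {3, 5, 8}  B7 = {1, 3, 5}  B8 = {3, 6, 8}
Tree: B1–B2, B1–B3, B2–B4, B1–B5, B2–B6, B6–B7, B4–B8

Every bag has size at most 3, so the width is 3 − 1 = 2 and tw(G) ≤ 2. Conversely, {2, 8, 10} is a clique of size 3, and the vertices of any clique must share a bag in every tree decomposition; so some bag has ≥ 3 vertices and tw(G) ≥ 2. Hence tw(G) = 2 exactly.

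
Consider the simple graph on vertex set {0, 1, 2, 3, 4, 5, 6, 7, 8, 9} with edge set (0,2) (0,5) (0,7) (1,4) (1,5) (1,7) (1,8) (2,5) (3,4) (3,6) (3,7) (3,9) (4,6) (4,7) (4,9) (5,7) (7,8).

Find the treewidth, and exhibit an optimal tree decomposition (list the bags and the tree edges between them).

The largest bag has 3 vertices, giving width 2; this decomposition certifies tw(G) ≤ 2. Conversely, {3, 4, 9} is a clique of size 3, and the vertices of any clique must share a bag in every tree decomposition; so some bag has ≥ 3 vertices and tw(G) ≥ 2. Combining the bounds, tw(G) = 2.

Treewidth 2.
One optimal decomposition is:
Bags: B1 = {1, 4, 7}  B2 = {1, 5, 7}  B3 = {0, 5, 7}  B4 = {3, 4, 7}  B5 = {0, 2, 5}  B6 = {1, 7, 8}  B7 = {3, 4, 6}  B8 = {3, 4, 9}
Tree: B1–B2, B2–B3, B1–B4, B3–B5, B2–B6, B4–B7, B7–B8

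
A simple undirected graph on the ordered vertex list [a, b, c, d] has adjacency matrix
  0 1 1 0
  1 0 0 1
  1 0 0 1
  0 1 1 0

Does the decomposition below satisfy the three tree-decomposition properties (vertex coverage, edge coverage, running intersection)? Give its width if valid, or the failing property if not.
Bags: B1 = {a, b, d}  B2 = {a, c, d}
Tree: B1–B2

Yes; width 2.

Checking the three conditions: (i) the bags cover all of {a, b, c, d}; (ii) for each edge, some bag contains both endpoints; (iii) the bags containing any fixed vertex form a subtree. All hold, so the decomposition is valid with width 3 − 1 = 2.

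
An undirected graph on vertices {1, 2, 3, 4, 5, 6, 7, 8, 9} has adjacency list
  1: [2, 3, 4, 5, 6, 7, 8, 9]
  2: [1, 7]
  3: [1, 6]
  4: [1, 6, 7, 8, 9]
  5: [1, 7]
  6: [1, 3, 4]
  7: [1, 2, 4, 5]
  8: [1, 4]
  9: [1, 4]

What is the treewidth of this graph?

A width-2 tree decomposition is:
Bags: B1 = {1, 5, 7}  B2 = {1, 2, 7}  B3 = {1, 4, 7}  B4 = {1, 4, 6}  B5 = {1, 4, 9}  B6 = {1, 3, 6}  B7 = {1, 4, 8}
Tree: B1–B2, B2–B3, B3–B4, B4–B5, B4–B6, B3–B7
The largest bag has 3 vertices, giving width 2; this decomposition certifies tw(G) ≤ 2. For the lower bound, the 3 vertices {1, 2, 7} are pairwise adjacent, and any tree decomposition puts a clique entirely inside one bag — forcing width ≥ 2. Combining the bounds, tw(G) = 2.

2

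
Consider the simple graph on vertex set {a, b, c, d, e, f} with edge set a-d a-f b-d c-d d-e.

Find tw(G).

1

A width-1 tree decomposition is:
Bags: B1 = {c, d}  B2 = {b, d}  B3 = {a, d}  B4 = {a, f}  B5 = {d, e}
Tree: B1–B2, B1–B3, B3–B4, B1–B5
The largest bag has 2 vertices, giving width 1; this decomposition certifies tw(G) ≤ 1. G has an edge, so its treewidth is at least 1. The upper and lower bounds meet at 1, so that is the treewidth.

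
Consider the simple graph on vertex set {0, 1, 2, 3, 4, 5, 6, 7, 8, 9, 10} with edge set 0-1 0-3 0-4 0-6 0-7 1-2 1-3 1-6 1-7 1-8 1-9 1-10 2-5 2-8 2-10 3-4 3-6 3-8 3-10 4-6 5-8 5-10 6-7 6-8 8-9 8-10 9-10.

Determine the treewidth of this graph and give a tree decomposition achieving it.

Treewidth 3.
One such decomposition:
Bags: B1 = {0, 1, 3, 6}  B2 = {0, 1, 6, 7}  B3 = {1, 3, 6, 8}  B4 = {1, 3, 8, 10}  B5 = {0, 3, 4, 6}  B6 = {1, 2, 8, 10}  B7 = {1, 8, 9, 10}  B8 = {2, 5, 8, 10}
Tree: B1–B2, B1–B3, B3–B4, B1–B5, B4–B6, B4–B7, B6–B8

Every bag has size at most 4, so the width is 4 − 1 = 3 and tw(G) ≤ 3. For the lower bound, the 4 vertices {0, 1, 3, 6} are pairwise adjacent, and any tree decomposition puts a clique entirely inside one bag — forcing width ≥ 3. Hence tw(G) = 3 exactly.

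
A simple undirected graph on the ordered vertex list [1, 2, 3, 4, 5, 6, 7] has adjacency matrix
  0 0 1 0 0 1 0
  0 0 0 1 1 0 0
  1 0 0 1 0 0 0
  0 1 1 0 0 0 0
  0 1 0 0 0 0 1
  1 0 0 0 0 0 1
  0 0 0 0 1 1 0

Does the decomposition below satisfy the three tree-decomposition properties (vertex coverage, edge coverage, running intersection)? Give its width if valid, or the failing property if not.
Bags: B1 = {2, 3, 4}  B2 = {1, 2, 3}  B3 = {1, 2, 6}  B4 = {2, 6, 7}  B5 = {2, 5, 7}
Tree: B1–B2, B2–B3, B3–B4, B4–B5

Yes; width 2.

Vertex coverage: the bags together contain {1, 2, 3, 4, 5, 6, 7}, the full vertex set. Edge coverage: each edge of G has both endpoints in at least one bag. Running intersection: for every vertex, the bags containing it form a connected subtree. All three properties hold, so this is a valid tree decomposition of width max|bag| − 1 = 2, and hence tw(G) ≤ 2.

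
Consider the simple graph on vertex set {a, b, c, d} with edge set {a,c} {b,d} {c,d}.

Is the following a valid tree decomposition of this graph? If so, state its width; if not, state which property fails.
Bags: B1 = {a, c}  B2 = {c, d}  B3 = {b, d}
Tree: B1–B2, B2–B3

Yes; width 1.

Vertex coverage: the bags together contain {a, b, c, d}, the full vertex set. Edge coverage: each edge of G has both endpoints in at least one bag. Running intersection: for every vertex, the bags containing it form a connected subtree. All three properties hold, so this is a valid tree decomposition of width max|bag| − 1 = 1, and hence tw(G) ≤ 1.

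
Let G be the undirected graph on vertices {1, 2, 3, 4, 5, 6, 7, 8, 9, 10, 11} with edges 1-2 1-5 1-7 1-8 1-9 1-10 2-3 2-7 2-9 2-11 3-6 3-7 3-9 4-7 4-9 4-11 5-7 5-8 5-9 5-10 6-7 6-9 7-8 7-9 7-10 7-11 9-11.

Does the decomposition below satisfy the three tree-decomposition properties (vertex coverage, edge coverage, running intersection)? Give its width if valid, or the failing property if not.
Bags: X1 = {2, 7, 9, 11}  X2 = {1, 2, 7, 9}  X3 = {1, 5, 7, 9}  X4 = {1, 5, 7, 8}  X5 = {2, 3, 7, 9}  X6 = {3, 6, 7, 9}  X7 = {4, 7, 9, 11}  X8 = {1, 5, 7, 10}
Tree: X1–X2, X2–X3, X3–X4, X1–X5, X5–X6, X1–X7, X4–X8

Checking the three conditions: (i) the bags cover all of {1, 2, 3, 4, 5, 6, 7, 8, 9, 10, 11}; (ii) for each edge, some bag contains both endpoints; (iii) the bags containing any fixed vertex form a subtree. All hold, so the decomposition is valid with width 4 − 1 = 3.

Yes; width 3.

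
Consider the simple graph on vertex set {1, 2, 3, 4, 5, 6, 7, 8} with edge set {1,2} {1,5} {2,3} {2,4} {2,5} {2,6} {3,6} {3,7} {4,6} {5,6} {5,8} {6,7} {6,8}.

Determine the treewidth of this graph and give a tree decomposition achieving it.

Each bag holds 3 vertices, so the decomposition has width 2, which upper-bounds the treewidth. Conversely, {1, 2, 5} is a clique of size 3, and the vertices of any clique must share a bag in every tree decomposition; so some bag has ≥ 3 vertices and tw(G) ≥ 2. Therefore the treewidth is 2.

Treewidth 2.
One such decomposition:
Bags: B1 = {2, 5, 6}  B2 = {2, 3, 6}  B3 = {3, 6, 7}  B4 = {2, 4, 6}  B5 = {5, 6, 8}  B6 = {1, 2, 5}
Tree: B1–B2, B2–B3, B1–B4, B1–B5, B1–B6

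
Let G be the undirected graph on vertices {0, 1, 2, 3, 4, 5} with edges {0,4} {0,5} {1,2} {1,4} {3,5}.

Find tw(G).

A width-1 tree decomposition is:
Bags: B1 = {0, 4}  B2 = {1, 4}  B3 = {0, 5}  B4 = {3, 5}  B5 = {1, 2}
Tree: B1–B2, B1–B3, B3–B4, B2–B5
The largest bag has 2 vertices, giving width 1; this decomposition certifies tw(G) ≤ 1. G has an edge, so its treewidth is at least 1. The upper and lower bounds meet at 1, so that is the treewidth.

1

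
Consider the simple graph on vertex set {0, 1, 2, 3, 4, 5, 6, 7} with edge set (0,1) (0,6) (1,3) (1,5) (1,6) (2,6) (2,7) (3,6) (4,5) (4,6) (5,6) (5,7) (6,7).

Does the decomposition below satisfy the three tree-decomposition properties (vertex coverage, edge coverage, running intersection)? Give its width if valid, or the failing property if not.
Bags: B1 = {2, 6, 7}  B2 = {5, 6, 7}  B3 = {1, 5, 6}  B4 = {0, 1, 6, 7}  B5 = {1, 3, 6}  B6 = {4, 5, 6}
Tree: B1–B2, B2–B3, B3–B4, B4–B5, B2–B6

No — bags containing vertex 7 are not connected in the tree.

A tree decomposition must satisfy three properties: every vertex lies in some bag; for every edge, both endpoints lie together in some bag; and for every vertex, the bags containing it form a connected subtree. Here bags containing vertex 7 are not connected in the tree, so the decomposition is invalid.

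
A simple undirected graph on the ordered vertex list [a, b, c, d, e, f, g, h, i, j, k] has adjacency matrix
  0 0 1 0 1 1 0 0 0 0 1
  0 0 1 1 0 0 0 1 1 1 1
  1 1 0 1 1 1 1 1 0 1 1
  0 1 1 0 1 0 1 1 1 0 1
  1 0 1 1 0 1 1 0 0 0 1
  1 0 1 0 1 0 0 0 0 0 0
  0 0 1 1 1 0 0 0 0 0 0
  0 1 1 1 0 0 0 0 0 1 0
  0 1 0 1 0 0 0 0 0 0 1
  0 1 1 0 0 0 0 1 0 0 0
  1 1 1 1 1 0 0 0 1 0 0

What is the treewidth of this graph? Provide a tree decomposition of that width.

Each bag holds 4 vertices, so the decomposition has width 3, which upper-bounds the treewidth. For the lower bound, the 4 vertices {c, d, e, g} are pairwise adjacent, and any tree decomposition puts a clique entirely inside one bag — forcing width ≥ 3. The upper and lower bounds meet at 3, so that is the treewidth.

Treewidth 3.
Bags: B1 = {b, c, d, k}  B2 = {c, d, e, k}  B3 = {b, c, d, h}  B4 = {a, c, e, k}  B5 = {c, d, e, g}  B6 = {b, c, h, j}  B7 = {a, c, e, f}  B8 = {b, d, i, k}
Tree: B1–B2, B1–B3, B2–B4, B2–B5, B3–B6, B4–B7, B1–B8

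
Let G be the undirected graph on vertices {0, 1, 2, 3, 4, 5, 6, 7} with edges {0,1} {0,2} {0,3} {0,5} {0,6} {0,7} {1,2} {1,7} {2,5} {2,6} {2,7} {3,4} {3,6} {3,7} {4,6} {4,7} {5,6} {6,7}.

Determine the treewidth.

A width-3 tree decomposition is:
Bags: B1 = {0, 2, 6, 7}  B2 = {0, 3, 6, 7}  B3 = {0, 1, 2, 7}  B4 = {3, 4, 6, 7}  B5 = {0, 2, 5, 6}
Tree: B1–B2, B1–B3, B2–B4, B1–B5
Each bag holds 4 vertices, so the decomposition has width 3, which upper-bounds the treewidth. Conversely, {0, 1, 2, 7} is a clique of size 4, and the vertices of any clique must share a bag in every tree decomposition; so some bag has ≥ 4 vertices and tw(G) ≥ 3. The upper and lower bounds meet at 3, so that is the treewidth.

3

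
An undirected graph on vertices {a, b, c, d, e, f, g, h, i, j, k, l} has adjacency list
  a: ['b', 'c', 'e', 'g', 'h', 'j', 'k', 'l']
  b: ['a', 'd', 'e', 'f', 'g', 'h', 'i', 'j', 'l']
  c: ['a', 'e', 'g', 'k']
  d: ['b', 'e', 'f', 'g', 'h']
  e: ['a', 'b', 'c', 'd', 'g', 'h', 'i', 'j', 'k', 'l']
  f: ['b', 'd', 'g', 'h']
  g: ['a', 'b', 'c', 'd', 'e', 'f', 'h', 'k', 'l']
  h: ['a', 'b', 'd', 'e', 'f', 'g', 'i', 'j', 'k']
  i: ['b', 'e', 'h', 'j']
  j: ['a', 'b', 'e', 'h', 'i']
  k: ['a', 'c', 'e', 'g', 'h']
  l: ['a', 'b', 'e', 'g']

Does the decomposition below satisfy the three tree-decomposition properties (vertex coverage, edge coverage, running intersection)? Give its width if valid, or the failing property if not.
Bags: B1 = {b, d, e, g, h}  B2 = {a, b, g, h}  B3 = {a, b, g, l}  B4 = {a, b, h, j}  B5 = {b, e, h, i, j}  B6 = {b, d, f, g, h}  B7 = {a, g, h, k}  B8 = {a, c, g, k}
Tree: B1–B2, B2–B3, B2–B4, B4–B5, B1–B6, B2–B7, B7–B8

No — edge (e,a) lies in no bag.

A tree decomposition must satisfy three properties: every vertex lies in some bag; for every edge, both endpoints lie together in some bag; and for every vertex, the bags containing it form a connected subtree. Here edge (e,a) lies in no bag, so the decomposition is invalid.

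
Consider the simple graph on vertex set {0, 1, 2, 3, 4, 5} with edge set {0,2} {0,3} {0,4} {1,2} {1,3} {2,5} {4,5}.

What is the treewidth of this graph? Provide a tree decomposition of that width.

Each bag holds 3 vertices, so the decomposition has width 2, which upper-bounds the treewidth. For the lower bound, G contains the cycle 3–1–2–0–3, so G is not a forest; only forests have treewidth ≤ 1, hence tw(G) ≥ 2. Therefore the treewidth is 2.

Treewidth 2.
Bags: B1 = {0, 1, 3}  B2 = {0, 1, 2}  B3 = {0, 2, 4}  B4 = {2, 4, 5}
Tree: B1–B2, B2–B3, B3–B4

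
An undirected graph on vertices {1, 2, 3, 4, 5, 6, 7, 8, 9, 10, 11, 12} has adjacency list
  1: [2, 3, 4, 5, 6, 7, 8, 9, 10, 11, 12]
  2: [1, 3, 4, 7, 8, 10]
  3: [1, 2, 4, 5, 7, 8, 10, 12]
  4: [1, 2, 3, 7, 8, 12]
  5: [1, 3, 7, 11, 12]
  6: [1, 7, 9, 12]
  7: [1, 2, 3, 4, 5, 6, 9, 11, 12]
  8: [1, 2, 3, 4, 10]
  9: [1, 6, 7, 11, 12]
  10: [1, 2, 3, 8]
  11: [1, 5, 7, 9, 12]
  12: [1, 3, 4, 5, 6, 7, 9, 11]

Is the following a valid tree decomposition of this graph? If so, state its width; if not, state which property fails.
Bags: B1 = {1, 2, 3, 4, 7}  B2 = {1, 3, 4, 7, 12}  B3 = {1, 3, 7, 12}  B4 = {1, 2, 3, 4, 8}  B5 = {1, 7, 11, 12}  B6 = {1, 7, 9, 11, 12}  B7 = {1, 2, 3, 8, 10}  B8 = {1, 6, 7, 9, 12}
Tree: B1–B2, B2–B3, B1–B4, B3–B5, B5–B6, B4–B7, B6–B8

No — vertex 5 appears in no bag.

A tree decomposition must satisfy three properties: every vertex lies in some bag; for every edge, both endpoints lie together in some bag; and for every vertex, the bags containing it form a connected subtree. Here vertex 5 appears in no bag, so the decomposition is invalid.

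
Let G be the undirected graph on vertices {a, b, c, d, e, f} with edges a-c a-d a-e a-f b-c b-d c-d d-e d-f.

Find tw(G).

A width-2 tree decomposition is:
Bags: B1 = {a, c, d}  B2 = {a, d, e}  B3 = {b, c, d}  B4 = {a, d, f}
Tree: B1–B2, B1–B3, B1–B4
Each bag holds 3 vertices, so the decomposition has width 2, which upper-bounds the treewidth. For the lower bound, the 3 vertices {a, d, e} are pairwise adjacent, and any tree decomposition puts a clique entirely inside one bag — forcing width ≥ 2. Combining the bounds, tw(G) = 2.

2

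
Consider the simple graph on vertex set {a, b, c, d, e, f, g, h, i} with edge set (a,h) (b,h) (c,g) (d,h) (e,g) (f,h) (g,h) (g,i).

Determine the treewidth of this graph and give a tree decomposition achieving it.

Treewidth 1.
One optimal decomposition is:
Bags: B1 = {g, h}  B2 = {b, h}  B3 = {c, g}  B4 = {e, g}  B5 = {d, h}  B6 = {f, h}  B7 = {a, h}  B8 = {g, i}
Tree: B1–B2, B1–B3, B3–B4, B2–B5, B2–B6, B5–B7, B3–B8

Each bag holds 2 vertices, so the decomposition has width 1, which upper-bounds the treewidth. G has an edge, so its treewidth is at least 1. Combining the bounds, tw(G) = 1.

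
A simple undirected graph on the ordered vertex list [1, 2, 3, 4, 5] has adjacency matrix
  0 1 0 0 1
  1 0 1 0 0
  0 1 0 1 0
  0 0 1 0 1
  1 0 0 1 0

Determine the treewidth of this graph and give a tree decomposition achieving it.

Treewidth 2.
One such decomposition:
Bags: B1 = {1, 2, 3}  B2 = {1, 3, 5}  B3 = {3, 4, 5}
Tree: B1–B2, B2–B3

Each bag holds 3 vertices, so the decomposition has width 2, which upper-bounds the treewidth. Since 3–2–1–5–4–3 is a cycle in G, G is not acyclic. Forests are exactly the graphs of treewidth ≤ 1, so tw(G) ≥ 2. The upper and lower bounds meet at 2, so that is the treewidth.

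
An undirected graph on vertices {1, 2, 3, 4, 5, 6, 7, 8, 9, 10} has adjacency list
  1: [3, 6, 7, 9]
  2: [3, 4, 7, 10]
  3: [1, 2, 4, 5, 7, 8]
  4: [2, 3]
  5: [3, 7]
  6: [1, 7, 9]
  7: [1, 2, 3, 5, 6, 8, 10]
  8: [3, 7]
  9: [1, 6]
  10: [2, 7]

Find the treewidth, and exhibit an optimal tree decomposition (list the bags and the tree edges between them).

Every bag has size at most 3, so the width is 3 − 1 = 2 and tw(G) ≤ 2. Conversely, {1, 6, 9} is a clique of size 3, and the vertices of any clique must share a bag in every tree decomposition; so some bag has ≥ 3 vertices and tw(G) ≥ 2. Combining the bounds, tw(G) = 2.

Treewidth 2.
One such decomposition:
Bags: B1 = {1, 3, 7}  B2 = {1, 6, 7}  B3 = {2, 3, 7}  B4 = {3, 5, 7}  B5 = {2, 3, 4}  B6 = {3, 7, 8}  B7 = {2, 7, 10}  B8 = {1, 6, 9}
Tree: B1–B2, B1–B3, B3–B4, B3–B5, B4–B6, B3–B7, B2–B8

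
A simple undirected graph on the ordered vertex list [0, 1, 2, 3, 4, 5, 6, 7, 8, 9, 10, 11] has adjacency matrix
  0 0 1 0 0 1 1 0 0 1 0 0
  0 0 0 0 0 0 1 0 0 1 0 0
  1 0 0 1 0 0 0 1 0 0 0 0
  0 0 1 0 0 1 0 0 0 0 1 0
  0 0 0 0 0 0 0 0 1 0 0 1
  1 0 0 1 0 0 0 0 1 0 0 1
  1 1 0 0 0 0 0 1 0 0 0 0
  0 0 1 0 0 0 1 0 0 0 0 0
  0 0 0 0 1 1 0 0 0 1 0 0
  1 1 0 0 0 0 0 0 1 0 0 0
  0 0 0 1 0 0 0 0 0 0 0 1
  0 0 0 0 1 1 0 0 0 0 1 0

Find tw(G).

A width-3 tree decomposition is:
Bags: B1 = {4, 8, 10, 11}  B2 = {5, 8, 10, 11}  B3 = {3, 5, 8, 10}  B4 = {3, 5, 8, 9}  B5 = {0, 3, 5, 9}  B6 = {0, 2, 3, 9}  B7 = {0, 1, 2, 9}  B8 = {0, 1, 2, 6}  B9 = {1, 2, 6, 7}
Tree: B1–B2, B2–B3, B3–B4, B4–B5, B5–B6, B6–B7, B7–B8, B8–B9
Every bag has size at most 4, so the width is 4 − 1 = 3 and tw(G) ≤ 3. For the lower bound: the 4 vertex sets {4,10,11}, {8}, {5}, {0,2,3,9} are disjoint, each induces a connected subgraph, and every pair is joined by at least one edge of G. Contracting each set to a single vertex therefore yields K_{4} as a minor, and since treewidth is minor-monotone, tw(G) ≥ tw(K_{4}) = 3. The upper and lower bounds meet at 3, so that is the treewidth.

3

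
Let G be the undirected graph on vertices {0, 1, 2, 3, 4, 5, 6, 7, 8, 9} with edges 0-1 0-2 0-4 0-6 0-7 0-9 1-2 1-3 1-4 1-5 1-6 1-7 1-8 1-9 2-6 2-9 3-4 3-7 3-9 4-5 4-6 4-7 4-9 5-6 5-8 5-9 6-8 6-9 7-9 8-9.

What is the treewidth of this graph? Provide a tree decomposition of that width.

Treewidth 4.
One optimal decomposition is:
Bags: B1 = {0, 1, 4, 6, 9}  B2 = {0, 1, 4, 7, 9}  B3 = {1, 3, 4, 7, 9}  B4 = {1, 4, 5, 6, 9}  B5 = {0, 1, 2, 6, 9}  B6 = {1, 5, 6, 8, 9}
Tree: B1–B2, B2–B3, B1–B4, B1–B5, B4–B6

Every bag has size at most 5, so the width is 5 − 1 = 4 and tw(G) ≤ 4. On the other hand G contains the 5-clique {1, 5, 6, 8, 9}. A clique must lie in a single bag of any decomposition, so no decomposition can have width below 4. Therefore the treewidth is 4.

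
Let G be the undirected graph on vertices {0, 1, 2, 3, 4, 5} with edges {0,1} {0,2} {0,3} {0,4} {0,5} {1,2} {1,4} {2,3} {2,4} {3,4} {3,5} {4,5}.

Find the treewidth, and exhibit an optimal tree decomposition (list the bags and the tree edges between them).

The largest bag has 4 vertices, giving width 3; this decomposition certifies tw(G) ≤ 3. For the lower bound, the 4 vertices {0, 1, 2, 4} are pairwise adjacent, and any tree decomposition puts a clique entirely inside one bag — forcing width ≥ 3. Therefore the treewidth is 3.

Treewidth 3.
One optimal decomposition is:
Bags: B1 = {0, 3, 4, 5}  B2 = {0, 2, 3, 4}  B3 = {0, 1, 2, 4}
Tree: B1–B2, B2–B3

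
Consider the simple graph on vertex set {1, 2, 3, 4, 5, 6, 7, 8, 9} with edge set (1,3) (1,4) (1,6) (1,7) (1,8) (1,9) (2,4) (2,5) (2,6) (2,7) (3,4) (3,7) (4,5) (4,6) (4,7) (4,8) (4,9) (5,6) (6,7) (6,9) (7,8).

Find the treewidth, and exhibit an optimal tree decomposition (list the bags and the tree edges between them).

The largest bag has 4 vertices, giving width 3; this decomposition certifies tw(G) ≤ 3. Conversely, {1, 4, 6, 9} is a clique of size 4, and the vertices of any clique must share a bag in every tree decomposition; so some bag has ≥ 4 vertices and tw(G) ≥ 3. Hence tw(G) = 3 exactly.

Treewidth 3.
Bags: B1 = {1, 4, 6, 7}  B2 = {2, 4, 6, 7}  B3 = {1, 4, 6, 9}  B4 = {2, 4, 5, 6}  B5 = {1, 4, 7, 8}  B6 = {1, 3, 4, 7}
Tree: B1–B2, B1–B3, B2–B4, B1–B5, B1–B6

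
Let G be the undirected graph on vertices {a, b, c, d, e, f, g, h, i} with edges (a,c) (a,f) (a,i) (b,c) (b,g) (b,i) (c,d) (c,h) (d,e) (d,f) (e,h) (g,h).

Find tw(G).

3

A width-3 tree decomposition is:
Bags: B1 = {a, b, f, i}  B2 = {a, b, c, f}  B3 = {b, c, d, f}  B4 = {b, c, d, g}  B5 = {c, d, g, h}  B6 = {d, e, g, h}
Tree: B1–B2, B2–B3, B3–B4, B4–B5, B5–B6
Every bag has size at most 4, so the width is 4 − 1 = 3 and tw(G) ≤ 3. For the lower bound: the 4 vertex sets {a,f,i}, {b}, {c}, {d,e,g,h} are disjoint, each induces a connected subgraph, and every pair is joined by at least one edge of G. Contracting each set to a single vertex therefore yields K_{4} as a minor, and since treewidth is minor-monotone, tw(G) ≥ tw(K_{4}) = 3. Therefore the treewidth is 3.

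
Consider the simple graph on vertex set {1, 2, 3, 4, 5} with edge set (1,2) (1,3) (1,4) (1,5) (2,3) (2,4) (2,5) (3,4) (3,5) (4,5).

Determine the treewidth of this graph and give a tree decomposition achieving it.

Treewidth 4.
Bags: B1 = {1, 2, 3, 4, 5}
Tree: (single bag)

With just one bag of size 5, the width is 5 − 1 = 4, so tw(G) ≤ 4. Conversely, {1, 2, 3, 4, 5} is a clique of size 5, and the vertices of any clique must share a bag in every tree decomposition; so some bag has ≥ 5 vertices and tw(G) ≥ 4. Therefore the treewidth is 4.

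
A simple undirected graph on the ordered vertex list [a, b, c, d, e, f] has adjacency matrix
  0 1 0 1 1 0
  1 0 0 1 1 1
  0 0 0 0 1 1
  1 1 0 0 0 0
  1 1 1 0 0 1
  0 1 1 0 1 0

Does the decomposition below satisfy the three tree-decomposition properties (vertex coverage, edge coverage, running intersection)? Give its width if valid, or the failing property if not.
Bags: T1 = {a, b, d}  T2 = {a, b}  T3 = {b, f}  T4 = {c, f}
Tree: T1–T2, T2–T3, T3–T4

A tree decomposition must satisfy three properties: every vertex lies in some bag; for every edge, both endpoints lie together in some bag; and for every vertex, the bags containing it form a connected subtree. Here vertex e appears in no bag, so the decomposition is invalid.

No — vertex e appears in no bag.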